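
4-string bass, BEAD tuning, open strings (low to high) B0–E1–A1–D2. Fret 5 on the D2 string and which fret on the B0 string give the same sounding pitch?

D2 at fret 5 is D2 + 5 semitones = G2.
The open B0 string is 15 semitones below the open D2, so the same pitch on the B0 string lies at fret 5 + 15 = 20.

20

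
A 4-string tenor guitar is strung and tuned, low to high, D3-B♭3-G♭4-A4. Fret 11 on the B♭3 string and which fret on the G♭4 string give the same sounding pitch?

B♭3 at fret 11 is B♭3 + 11 semitones = A4.
The open G♭4 string is 8 semitones above the open B♭3, so the same pitch on the G♭4 string lies at fret 11 − 8 = 3.

3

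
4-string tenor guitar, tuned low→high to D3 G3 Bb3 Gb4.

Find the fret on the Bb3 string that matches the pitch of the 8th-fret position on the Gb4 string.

Gb4 at fret 8 is Gb4 + 8 semitones = D5.
The open Bb3 string is 8 semitones below the open Gb4, so the same pitch on the Bb3 string lies at fret 8 + 8 = 16.

16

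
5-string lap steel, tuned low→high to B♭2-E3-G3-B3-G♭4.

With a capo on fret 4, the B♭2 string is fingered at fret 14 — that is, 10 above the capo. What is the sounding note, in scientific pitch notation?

C4

The capo raises the open B♭2 by 4 semitones to D3; fretting 10 more gives B♭2 + 4 + 10 = B♭2 + 14 semitones = C4.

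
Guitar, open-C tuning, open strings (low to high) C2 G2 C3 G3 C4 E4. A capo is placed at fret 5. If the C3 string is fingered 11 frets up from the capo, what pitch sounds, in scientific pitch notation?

The capo raises the open C3 by 5 semitones to F3; fretting 11 more gives C3 + 5 + 11 = C3 + 16 semitones = E4.

E4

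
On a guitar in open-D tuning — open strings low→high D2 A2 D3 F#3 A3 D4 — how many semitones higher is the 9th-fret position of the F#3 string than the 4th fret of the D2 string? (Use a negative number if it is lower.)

F#3 at fret 9 → D#4 (MIDI 63); D2 at fret 4 → F#2 (MIDI 42).
63 − 42 = 21, so the two pitches are 21 semitones apart.

21 semitones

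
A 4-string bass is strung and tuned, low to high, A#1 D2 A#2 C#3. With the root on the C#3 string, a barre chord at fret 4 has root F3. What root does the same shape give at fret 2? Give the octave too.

D#3

Moving from fret 4 to fret 2 shifts the root by -2 semitones.
F3 down 2 semitones is D#3.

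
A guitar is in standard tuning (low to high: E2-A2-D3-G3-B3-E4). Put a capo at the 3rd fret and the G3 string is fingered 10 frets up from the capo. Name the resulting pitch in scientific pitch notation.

The capo raises the open G3 by 3 semitones to A♯3; fretting 10 more gives G3 + 3 + 10 = G3 + 13 semitones = G♯4.

G♯4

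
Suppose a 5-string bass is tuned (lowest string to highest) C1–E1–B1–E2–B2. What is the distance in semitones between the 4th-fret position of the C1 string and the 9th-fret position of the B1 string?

C1 at fret 4 → E1 (MIDI 28); B1 at fret 9 → G#2 (MIDI 44).
28 − 44 = -16, so the two pitches are 16 semitones apart, with G#2 the higher.

16 semitones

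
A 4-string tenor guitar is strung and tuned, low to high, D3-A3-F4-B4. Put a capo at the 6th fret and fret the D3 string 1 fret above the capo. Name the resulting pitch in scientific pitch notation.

A3

The capo raises the open D3 by 6 semitones to G♯3; fretting 1 more gives D3 + 6 + 1 = D3 + 7 semitones = A3.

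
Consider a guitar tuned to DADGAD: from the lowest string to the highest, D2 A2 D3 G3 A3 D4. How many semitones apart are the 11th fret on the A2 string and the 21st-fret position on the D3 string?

A2 at fret 11 → G#3 (MIDI 56); D3 at fret 21 → B4 (MIDI 71).
56 − 71 = -15, so the two pitches are 15 semitones apart, with B4 the higher.

15 semitones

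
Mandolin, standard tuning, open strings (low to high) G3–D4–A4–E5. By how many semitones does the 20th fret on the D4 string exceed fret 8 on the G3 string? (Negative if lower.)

19 semitones

D4 at fret 20 → A#5 (MIDI 82); G3 at fret 8 → D#4 (MIDI 63).
82 − 63 = 19, so the two pitches are 19 semitones apart.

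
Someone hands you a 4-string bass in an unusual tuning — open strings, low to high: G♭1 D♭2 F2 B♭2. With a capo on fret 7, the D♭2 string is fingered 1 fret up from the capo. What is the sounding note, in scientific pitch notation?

A2

The capo raises the open D♭2 by 7 semitones to A♭2; fretting 1 more gives D♭2 + 7 + 1 = D♭2 + 8 semitones = A2.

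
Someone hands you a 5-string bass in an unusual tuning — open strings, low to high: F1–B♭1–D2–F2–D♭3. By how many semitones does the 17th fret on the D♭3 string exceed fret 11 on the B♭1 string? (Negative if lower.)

21 semitones

D♭3 at fret 17 → G♭4 (MIDI 66); B♭1 at fret 11 → A2 (MIDI 45).
66 − 45 = 21, so the two pitches are 21 semitones apart.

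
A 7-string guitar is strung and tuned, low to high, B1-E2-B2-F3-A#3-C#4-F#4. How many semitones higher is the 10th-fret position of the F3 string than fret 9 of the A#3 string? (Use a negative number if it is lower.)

-4 semitones

F3 at fret 10 → D#4 (MIDI 63); A#3 at fret 9 → G4 (MIDI 67).
63 − 67 = -4, so the two pitches are 4 semitones apart.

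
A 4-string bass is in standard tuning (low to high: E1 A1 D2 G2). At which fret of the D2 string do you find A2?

A2 is 7 semitones above the open D2 (D–D#–E–F–F#–G–G#–A), so it sits at fret 7.

7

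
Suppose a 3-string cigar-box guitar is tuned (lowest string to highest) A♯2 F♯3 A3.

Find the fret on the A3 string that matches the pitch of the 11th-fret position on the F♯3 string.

F♯3 at fret 11 is F♯3 + 11 semitones = F4.
The open A3 string is 3 semitones above the open F♯3, so the same pitch on the A3 string lies at fret 11 − 3 = 8.

8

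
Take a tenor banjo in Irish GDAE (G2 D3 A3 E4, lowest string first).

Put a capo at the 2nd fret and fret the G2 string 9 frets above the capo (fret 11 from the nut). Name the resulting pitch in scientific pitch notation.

The capo raises the open G2 by 2 semitones to A2; fretting 9 more gives G2 + 2 + 9 = G2 + 11 semitones = F#3.
(Also written Gb.)

F#3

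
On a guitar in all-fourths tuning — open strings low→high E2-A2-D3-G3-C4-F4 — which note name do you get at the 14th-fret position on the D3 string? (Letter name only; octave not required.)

E

The open D3 string plus 14 semitones: D–D#–E–F–…–D–D#–E.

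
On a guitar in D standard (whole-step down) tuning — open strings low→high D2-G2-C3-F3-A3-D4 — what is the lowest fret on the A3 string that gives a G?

From A3, count semitones up the chromatic scale until reaching G: A–A#–B–C–…–F–F#–G — 10 steps.

10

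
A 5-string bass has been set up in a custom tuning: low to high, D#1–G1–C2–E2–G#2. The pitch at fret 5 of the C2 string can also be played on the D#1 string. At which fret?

C2 at fret 5 is C2 + 5 semitones = F2.
The open D#1 string is 9 semitones below the open C2, so the same pitch on the D#1 string lies at fret 5 + 9 = 14.

14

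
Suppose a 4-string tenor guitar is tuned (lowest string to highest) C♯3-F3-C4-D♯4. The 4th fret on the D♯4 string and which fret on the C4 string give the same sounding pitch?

Fret 4 on D♯4 is MIDI 63 + 4 = 67 (G4). On the C4 string (open MIDI 60), that pitch is 67 − 60 = fret 7.

7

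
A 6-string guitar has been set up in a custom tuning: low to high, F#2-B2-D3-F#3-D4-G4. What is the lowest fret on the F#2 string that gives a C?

6

From F#2, count semitones up the chromatic scale until reaching C: F#–G–G#–A–A#–B–C — 6 steps.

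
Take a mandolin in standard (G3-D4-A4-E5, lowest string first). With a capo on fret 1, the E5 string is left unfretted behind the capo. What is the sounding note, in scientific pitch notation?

F5

The capo raises the open E5 by 1 semitone to F5; fretting 0 more gives E5 + 1 + 0 = E5 + 1 semitone = F5.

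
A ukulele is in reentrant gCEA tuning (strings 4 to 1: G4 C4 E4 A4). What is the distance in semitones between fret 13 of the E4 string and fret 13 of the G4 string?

3 semitones

E4 at fret 13 → F5 (MIDI 77); G4 at fret 13 → G#5 (MIDI 80).
77 − 80 = -3, so the two pitches are 3 semitones apart, with G#5 the higher.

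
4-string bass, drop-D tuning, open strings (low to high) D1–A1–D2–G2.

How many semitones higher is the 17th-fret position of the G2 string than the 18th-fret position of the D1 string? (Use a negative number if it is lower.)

16 semitones

G2 at fret 17 → C4 (MIDI 60); D1 at fret 18 → G♯2 (MIDI 44).
60 − 44 = 16, so the two pitches are 16 semitones apart.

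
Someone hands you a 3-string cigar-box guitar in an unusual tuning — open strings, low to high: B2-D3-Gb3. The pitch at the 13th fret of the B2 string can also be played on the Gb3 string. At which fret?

Fret 13 on B2 is MIDI 47 + 13 = 60 (C4). On the Gb3 string (open MIDI 54), that pitch is 60 − 54 = fret 6.

6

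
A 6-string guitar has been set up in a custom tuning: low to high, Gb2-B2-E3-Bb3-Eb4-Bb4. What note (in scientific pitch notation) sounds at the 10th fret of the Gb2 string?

E3

Each fret is one semitone, so Gb2 + 10 = E3.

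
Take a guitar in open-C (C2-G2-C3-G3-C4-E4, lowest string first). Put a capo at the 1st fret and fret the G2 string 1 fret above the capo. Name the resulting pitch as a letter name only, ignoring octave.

The capo raises the open G2 by 1 semitone to G♯2; fretting 1 more gives G2 + 1 + 1 = G2 + 2 semitones, landing on A.

A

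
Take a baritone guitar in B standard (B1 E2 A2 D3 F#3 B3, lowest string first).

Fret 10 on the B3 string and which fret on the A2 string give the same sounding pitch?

24

B3 at fret 10 is B3 + 10 semitones = A4.
The open A2 string is 14 semitones below the open B3, so the same pitch on the A2 string lies at fret 10 + 14 = 24.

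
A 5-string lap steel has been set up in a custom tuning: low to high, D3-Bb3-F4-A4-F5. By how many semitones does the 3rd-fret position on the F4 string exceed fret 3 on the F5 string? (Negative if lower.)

-12 semitones

F4 at fret 3 → Ab4 (MIDI 68); F5 at fret 3 → Ab5 (MIDI 80).
68 − 80 = -12, so the two pitches are 12 semitones apart.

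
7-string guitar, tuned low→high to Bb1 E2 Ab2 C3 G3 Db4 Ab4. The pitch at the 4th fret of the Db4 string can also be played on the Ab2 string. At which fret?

Fret 4 on Db4 is MIDI 61 + 4 = 65 (F4). On the Ab2 string (open MIDI 44), that pitch is 65 − 44 = fret 21.

21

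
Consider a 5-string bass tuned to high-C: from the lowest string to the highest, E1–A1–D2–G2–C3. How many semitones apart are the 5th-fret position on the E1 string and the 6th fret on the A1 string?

E1 at fret 5 → A1 (MIDI 33); A1 at fret 6 → D#2 (MIDI 39).
33 − 39 = -6, so the two pitches are 6 semitones apart, with D#2 the higher.

6 semitones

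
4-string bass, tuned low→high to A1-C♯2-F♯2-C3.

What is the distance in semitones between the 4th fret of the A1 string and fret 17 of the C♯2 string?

A1 at fret 4 → C♯2 (MIDI 37); C♯2 at fret 17 → F♯3 (MIDI 54).
37 − 54 = -17, so the two pitches are 17 semitones apart, with F♯3 the higher.

17 semitones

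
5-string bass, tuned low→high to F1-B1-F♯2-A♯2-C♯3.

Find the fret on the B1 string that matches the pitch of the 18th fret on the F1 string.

F1 at fret 18 is F1 + 18 semitones = B2.
The open B1 string is 6 semitones above the open F1, so the same pitch on the B1 string lies at fret 18 − 6 = 12.

12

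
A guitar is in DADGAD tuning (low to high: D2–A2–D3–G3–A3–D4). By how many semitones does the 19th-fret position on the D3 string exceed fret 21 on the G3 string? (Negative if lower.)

D3 at fret 19 → A4 (MIDI 69); G3 at fret 21 → E5 (MIDI 76).
69 − 76 = -7, so the two pitches are 7 semitones apart.

-7 semitones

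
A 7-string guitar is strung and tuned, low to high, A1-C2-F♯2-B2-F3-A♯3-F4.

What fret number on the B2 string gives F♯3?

7

F♯3 is 7 semitones above the open B2 (B–C–C#–D–D#–E–F–F#), so it sits at fret 7.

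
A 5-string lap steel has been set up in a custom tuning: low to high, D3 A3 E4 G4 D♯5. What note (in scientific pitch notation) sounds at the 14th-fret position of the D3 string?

Each fret is one semitone, so D3 + 14 = E4.

E4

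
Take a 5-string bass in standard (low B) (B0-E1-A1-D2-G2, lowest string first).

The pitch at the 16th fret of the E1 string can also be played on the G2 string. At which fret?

1

E1 at fret 16 is E1 + 16 semitones = G#2.
The open G2 string is 15 semitones above the open E1, so the same pitch on the G2 string lies at fret 16 − 15 = 1.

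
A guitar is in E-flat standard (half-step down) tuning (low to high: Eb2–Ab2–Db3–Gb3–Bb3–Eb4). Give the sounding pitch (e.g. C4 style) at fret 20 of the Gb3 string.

D5

Gb3 is MIDI 54. Adding 20 gives 74, which is D5.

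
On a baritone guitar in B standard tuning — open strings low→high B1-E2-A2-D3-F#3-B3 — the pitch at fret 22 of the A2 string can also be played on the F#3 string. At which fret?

13

Fret 22 on A2 is MIDI 45 + 22 = 67 (G4). On the F#3 string (open MIDI 54), that pitch is 67 − 54 = fret 13.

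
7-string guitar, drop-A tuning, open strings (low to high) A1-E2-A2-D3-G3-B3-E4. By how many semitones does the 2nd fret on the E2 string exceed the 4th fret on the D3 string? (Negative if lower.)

-12 semitones

E2 at fret 2 → F♯2 (MIDI 42); D3 at fret 4 → F♯3 (MIDI 54).
42 − 54 = -12, so the two pitches are 12 semitones apart.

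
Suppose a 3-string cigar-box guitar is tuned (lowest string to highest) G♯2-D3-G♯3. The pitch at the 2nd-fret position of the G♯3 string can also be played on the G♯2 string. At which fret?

Fret 2 on G♯3 is MIDI 56 + 2 = 58 (A♯3). On the G♯2 string (open MIDI 44), that pitch is 58 − 44 = fret 14.

14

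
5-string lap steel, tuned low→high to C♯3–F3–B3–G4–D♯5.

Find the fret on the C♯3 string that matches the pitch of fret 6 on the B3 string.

16

B3 at fret 6 is B3 + 6 semitones = F4.
The open C♯3 string is 10 semitones below the open B3, so the same pitch on the C♯3 string lies at fret 6 + 10 = 16.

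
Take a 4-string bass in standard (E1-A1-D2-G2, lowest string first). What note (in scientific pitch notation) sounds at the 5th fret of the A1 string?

Each fret is one semitone, so A1 + 5 = D2.

D2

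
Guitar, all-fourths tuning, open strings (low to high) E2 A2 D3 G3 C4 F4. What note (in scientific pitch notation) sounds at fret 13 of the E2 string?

F3

The open E2 string plus 13 semitones: E–F–F#–G–…–D#–E–F.
The walk passes from B into C once, so the octave number goes from 2 to 3.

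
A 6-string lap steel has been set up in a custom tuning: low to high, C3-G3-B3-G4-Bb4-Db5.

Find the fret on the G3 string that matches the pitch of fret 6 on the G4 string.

Fret 6 on G4 is MIDI 67 + 6 = 73 (Db5). On the G3 string (open MIDI 55), that pitch is 73 − 55 = fret 18.

18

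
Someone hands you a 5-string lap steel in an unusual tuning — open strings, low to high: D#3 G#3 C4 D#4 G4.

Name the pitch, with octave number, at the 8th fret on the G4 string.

The open G4 string plus 8 semitones: G–G#–A–A#–B–C–C#–D–D#.
The walk passes from B into C once, so the octave number goes from 4 to 5.

D#5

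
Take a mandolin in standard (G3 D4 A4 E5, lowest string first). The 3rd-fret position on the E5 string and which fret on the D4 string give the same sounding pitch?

Fret 3 on E5 is MIDI 76 + 3 = 79 (G5). On the D4 string (open MIDI 62), that pitch is 79 − 62 = fret 17.

17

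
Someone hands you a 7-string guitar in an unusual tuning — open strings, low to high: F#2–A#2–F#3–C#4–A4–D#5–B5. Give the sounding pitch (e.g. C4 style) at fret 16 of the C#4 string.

Each fret is one semitone, so C#4 + 16 = F5.

F5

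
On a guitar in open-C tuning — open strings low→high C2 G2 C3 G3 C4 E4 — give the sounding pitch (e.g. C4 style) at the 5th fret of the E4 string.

E4 is MIDI 64. Adding 5 gives 69, which is A4.

A4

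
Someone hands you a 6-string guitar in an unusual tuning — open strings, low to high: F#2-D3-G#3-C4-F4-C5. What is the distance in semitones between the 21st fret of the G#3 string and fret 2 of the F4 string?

G#3 at fret 21 → F5 (MIDI 77); F4 at fret 2 → G4 (MIDI 67).
77 − 67 = 10, so the two pitches are 10 semitones apart, with F5 the higher.

10 semitones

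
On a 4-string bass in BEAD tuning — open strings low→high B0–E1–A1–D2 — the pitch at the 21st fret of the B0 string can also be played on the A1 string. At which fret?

B0 at fret 21 is B0 + 21 semitones = G#2.
The open A1 string is 10 semitones above the open B0, so the same pitch on the A1 string lies at fret 21 − 10 = 11.

11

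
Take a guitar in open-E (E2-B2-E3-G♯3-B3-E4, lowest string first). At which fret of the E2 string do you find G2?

G2 is 3 semitones above the open E2 (E–F–F#–G), so it sits at fret 3.

3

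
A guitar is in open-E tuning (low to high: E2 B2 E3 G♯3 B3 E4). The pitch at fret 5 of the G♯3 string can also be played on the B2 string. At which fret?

14

Fret 5 on G♯3 is MIDI 56 + 5 = 61 (C♯4). On the B2 string (open MIDI 47), that pitch is 61 − 47 = fret 14.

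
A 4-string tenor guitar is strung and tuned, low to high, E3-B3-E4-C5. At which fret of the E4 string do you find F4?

F4 is 1 semitone above the open E4 (E–F), so it sits at fret 1.

1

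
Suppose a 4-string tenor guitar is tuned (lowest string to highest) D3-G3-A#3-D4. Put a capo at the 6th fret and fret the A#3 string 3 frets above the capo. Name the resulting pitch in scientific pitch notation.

The capo raises the open A#3 by 6 semitones to E4; fretting 3 more gives A#3 + 6 + 3 = A#3 + 9 semitones = G4.

G4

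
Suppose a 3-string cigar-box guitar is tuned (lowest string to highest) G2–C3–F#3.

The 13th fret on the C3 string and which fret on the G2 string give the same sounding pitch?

C3 at fret 13 is C3 + 13 semitones = C#4.
The open G2 string is 5 semitones below the open C3, so the same pitch on the G2 string lies at fret 13 + 5 = 18.

18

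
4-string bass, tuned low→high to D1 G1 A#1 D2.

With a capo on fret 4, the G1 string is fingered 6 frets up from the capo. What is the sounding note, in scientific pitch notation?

F2

The capo raises the open G1 by 4 semitones to B1; fretting 6 more gives G1 + 4 + 6 = G1 + 10 semitones = F2.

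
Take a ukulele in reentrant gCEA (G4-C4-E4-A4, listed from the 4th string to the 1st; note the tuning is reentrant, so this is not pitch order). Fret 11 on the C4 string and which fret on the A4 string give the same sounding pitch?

C4 at fret 11 is C4 + 11 semitones = B4.
The open A4 string is 9 semitones above the open C4, so the same pitch on the A4 string lies at fret 11 − 9 = 2.

2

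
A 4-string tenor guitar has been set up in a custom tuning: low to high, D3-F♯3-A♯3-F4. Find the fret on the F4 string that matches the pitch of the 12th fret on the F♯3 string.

1

F♯3 at fret 12 is F♯3 + 12 semitones = F♯4.
The open F4 string is 11 semitones above the open F♯3, so the same pitch on the F4 string lies at fret 12 − 11 = 1.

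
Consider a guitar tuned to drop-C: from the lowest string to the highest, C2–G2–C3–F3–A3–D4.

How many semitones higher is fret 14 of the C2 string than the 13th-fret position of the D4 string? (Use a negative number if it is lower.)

C2 at fret 14 → D3 (MIDI 50); D4 at fret 13 → D♯5 (MIDI 75).
50 − 75 = -25, so the two pitches are 25 semitones apart.

-25 semitones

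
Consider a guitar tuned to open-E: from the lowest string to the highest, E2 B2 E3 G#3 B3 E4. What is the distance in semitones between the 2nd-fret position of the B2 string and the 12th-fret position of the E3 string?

B2 at fret 2 → C#3 (MIDI 49); E3 at fret 12 → E4 (MIDI 64).
49 − 64 = -15, so the two pitches are 15 semitones apart, with E4 the higher.

15 semitones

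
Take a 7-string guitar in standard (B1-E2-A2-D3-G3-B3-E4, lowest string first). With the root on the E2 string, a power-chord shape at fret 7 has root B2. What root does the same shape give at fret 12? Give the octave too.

Moving from fret 7 to fret 12 shifts the root by 5 semitones.
B2 up 5 semitones is E3.

E3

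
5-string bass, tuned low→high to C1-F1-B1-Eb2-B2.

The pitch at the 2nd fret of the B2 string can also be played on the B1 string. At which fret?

B2 at fret 2 is B2 + 2 semitones = Db3.
The open B1 string is 12 semitones below the open B2, so the same pitch on the B1 string lies at fret 2 + 12 = 14.

14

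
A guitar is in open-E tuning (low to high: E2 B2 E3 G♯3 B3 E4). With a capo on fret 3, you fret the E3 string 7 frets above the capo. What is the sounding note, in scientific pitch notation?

D4

The capo raises the open E3 by 3 semitones to G3; fretting 7 more gives E3 + 3 + 7 = E3 + 10 semitones = D4.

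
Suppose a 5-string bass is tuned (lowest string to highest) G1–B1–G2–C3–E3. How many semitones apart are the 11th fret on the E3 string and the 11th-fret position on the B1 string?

17 semitones

E3 at fret 11 → E♭4 (MIDI 63); B1 at fret 11 → B♭2 (MIDI 46).
63 − 46 = 17, so the two pitches are 17 semitones apart, with E♭4 the higher.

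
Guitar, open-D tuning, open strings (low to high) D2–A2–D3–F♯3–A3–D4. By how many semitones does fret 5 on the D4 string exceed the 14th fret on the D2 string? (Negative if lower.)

D4 at fret 5 → G4 (MIDI 67); D2 at fret 14 → E3 (MIDI 52).
67 − 52 = 15, so the two pitches are 15 semitones apart.

15 semitones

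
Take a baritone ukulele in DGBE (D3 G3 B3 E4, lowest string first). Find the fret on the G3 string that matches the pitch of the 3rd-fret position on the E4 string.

12

E4 at fret 3 is E4 + 3 semitones = G4.
The open G3 string is 9 semitones below the open E4, so the same pitch on the G3 string lies at fret 3 + 9 = 12.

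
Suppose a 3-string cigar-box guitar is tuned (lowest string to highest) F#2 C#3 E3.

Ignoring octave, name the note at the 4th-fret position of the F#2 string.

Each fret is one semitone, so F#2 + 4 = A#.
(Equivalently spelled Bb.)

A#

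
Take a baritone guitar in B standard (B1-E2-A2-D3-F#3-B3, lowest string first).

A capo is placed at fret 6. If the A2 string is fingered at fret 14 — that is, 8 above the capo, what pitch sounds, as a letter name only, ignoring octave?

B

The capo raises the open A2 by 6 semitones to D#3; fretting 8 more gives A2 + 6 + 8 = A2 + 14 semitones, landing on B.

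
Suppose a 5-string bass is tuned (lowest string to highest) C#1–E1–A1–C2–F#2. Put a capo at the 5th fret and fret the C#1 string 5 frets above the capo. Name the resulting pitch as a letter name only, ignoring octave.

The capo raises the open C#1 by 5 semitones to F#1; fretting 5 more gives C#1 + 5 + 5 = C#1 + 10 semitones, landing on B.

B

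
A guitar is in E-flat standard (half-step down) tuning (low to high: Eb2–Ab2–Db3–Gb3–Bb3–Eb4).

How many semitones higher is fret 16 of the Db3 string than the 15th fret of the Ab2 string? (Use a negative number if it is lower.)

Db3 at fret 16 → F4 (MIDI 65); Ab2 at fret 15 → B3 (MIDI 59).
65 − 59 = 6, so the two pitches are 6 semitones apart.

6 semitones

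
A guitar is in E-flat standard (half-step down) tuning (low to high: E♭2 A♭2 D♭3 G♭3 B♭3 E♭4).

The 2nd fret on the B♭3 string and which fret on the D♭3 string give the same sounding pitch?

11

Fret 2 on B♭3 is MIDI 58 + 2 = 60 (C4). On the D♭3 string (open MIDI 49), that pitch is 60 − 49 = fret 11.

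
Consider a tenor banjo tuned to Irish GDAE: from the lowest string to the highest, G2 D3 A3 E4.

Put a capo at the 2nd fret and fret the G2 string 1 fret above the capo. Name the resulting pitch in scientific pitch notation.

A♯2

The capo raises the open G2 by 2 semitones to A2; fretting 1 more gives G2 + 2 + 1 = G2 + 3 semitones = A♯2.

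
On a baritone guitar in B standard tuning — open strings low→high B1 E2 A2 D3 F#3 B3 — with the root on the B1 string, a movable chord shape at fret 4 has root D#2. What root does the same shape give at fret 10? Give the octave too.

A2

Moving from fret 4 to fret 10 shifts the root by 6 semitones.
D#2 up 6 semitones is A2.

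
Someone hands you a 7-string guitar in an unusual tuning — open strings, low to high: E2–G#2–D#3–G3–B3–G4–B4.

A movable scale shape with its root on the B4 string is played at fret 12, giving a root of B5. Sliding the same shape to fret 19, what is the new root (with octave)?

Moving from fret 12 to fret 19 shifts the root by 7 semitones.
B5 up 7 semitones is F#6.

F#6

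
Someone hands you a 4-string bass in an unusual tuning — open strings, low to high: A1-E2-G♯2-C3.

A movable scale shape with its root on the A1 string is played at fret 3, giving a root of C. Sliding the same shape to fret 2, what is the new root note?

Moving from fret 3 to fret 2 shifts the root by -1 semitone.
C down 1 semitone is B.

B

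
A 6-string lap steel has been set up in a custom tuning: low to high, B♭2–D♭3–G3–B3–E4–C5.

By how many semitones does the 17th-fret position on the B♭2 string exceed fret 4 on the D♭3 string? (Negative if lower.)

B♭2 at fret 17 → E♭4 (MIDI 63); D♭3 at fret 4 → F3 (MIDI 53).
63 − 53 = 10, so the two pitches are 10 semitones apart.

10 semitones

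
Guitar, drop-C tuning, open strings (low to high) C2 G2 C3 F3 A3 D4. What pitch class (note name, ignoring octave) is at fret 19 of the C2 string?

Each fret is one semitone, so C2 + 19 = G.

G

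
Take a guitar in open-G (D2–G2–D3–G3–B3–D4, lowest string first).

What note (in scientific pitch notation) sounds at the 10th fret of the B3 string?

B3 is MIDI 59. Adding 10 gives 69, which is A4.

A4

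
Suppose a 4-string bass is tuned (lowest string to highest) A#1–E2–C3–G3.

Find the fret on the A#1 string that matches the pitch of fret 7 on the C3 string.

21

C3 at fret 7 is C3 + 7 semitones = G3.
The open A#1 string is 14 semitones below the open C3, so the same pitch on the A#1 string lies at fret 7 + 14 = 21.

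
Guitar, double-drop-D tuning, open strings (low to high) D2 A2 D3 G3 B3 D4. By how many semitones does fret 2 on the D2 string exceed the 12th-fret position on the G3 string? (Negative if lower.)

-27 semitones

D2 at fret 2 → E2 (MIDI 40); G3 at fret 12 → G4 (MIDI 67).
40 − 67 = -27, so the two pitches are 27 semitones apart.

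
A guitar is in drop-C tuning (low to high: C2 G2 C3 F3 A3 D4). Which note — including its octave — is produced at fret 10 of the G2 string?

G2 is MIDI 43. Adding 10 gives 53, which is F3.

F3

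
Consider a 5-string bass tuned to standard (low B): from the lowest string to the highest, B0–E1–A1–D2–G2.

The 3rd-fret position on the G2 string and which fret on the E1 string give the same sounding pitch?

18

G2 at fret 3 is G2 + 3 semitones = A#2.
The open E1 string is 15 semitones below the open G2, so the same pitch on the E1 string lies at fret 3 + 15 = 18.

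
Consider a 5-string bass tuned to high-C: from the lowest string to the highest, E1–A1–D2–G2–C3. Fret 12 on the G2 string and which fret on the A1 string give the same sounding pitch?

22

G2 at fret 12 is G2 + 12 semitones = G3.
The open A1 string is 10 semitones below the open G2, so the same pitch on the A1 string lies at fret 12 + 10 = 22.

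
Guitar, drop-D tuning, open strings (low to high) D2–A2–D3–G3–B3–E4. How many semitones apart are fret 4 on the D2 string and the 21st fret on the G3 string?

34 semitones

D2 at fret 4 → F#2 (MIDI 42); G3 at fret 21 → E5 (MIDI 76).
42 − 76 = -34, so the two pitches are 34 semitones apart, with E5 the higher.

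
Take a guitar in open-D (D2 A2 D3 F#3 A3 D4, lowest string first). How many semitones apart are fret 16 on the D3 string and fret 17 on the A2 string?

D3 at fret 16 → F#4 (MIDI 66); A2 at fret 17 → D4 (MIDI 62).
66 − 62 = 4, so the two pitches are 4 semitones apart, with F#4 the higher.

4 semitones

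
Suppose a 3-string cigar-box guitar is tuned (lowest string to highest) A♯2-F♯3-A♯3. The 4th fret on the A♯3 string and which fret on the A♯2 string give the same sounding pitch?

16

Fret 4 on A♯3 is MIDI 58 + 4 = 62 (D4). On the A♯2 string (open MIDI 46), that pitch is 62 − 46 = fret 16.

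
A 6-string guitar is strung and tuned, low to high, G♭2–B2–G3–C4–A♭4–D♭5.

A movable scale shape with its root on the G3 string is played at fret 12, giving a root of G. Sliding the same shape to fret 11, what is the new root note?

Moving from fret 12 to fret 11 shifts the root by -1 semitone.
G down 1 semitone is G♭.

G♭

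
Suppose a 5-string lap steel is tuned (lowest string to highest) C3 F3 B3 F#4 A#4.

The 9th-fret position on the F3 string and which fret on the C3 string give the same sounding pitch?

Fret 9 on F3 is MIDI 53 + 9 = 62 (D4). On the C3 string (open MIDI 48), that pitch is 62 − 48 = fret 14.

14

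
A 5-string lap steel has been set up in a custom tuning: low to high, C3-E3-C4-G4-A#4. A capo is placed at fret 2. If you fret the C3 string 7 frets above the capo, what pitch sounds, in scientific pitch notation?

The capo raises the open C3 by 2 semitones to D3; fretting 7 more gives C3 + 2 + 7 = C3 + 9 semitones = A3.

A3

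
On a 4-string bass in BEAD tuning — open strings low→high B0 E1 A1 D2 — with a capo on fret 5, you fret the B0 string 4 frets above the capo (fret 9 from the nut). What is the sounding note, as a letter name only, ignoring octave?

The capo raises the open B0 by 5 semitones to E1; fretting 4 more gives B0 + 5 + 4 = B0 + 9 semitones, landing on G#.

G#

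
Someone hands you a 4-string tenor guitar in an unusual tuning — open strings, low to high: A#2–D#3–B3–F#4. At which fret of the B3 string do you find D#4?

4

D#4 is 4 semitones above the open B3 (B–C–C#–D–D#), so it sits at fret 4.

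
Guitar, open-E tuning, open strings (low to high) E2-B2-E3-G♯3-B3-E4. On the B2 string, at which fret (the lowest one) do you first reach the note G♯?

From B2, count semitones up the chromatic scale until reaching G♯: B–C–C#–D–D#–E–F–F#–G–G# — 9 steps.

9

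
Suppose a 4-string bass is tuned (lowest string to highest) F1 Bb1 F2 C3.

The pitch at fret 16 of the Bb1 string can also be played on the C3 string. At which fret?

Bb1 at fret 16 is Bb1 + 16 semitones = D3.
The open C3 string is 14 semitones above the open Bb1, so the same pitch on the C3 string lies at fret 16 − 14 = 2.

2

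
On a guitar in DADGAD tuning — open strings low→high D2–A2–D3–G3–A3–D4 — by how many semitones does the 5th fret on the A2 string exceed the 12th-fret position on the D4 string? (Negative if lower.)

-24 semitones

A2 at fret 5 → D3 (MIDI 50); D4 at fret 12 → D5 (MIDI 74).
50 − 74 = -24, so the two pitches are 24 semitones apart.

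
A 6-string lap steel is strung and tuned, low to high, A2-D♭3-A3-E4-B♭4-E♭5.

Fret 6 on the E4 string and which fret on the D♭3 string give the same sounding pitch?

21

Fret 6 on E4 is MIDI 64 + 6 = 70 (B♭4). On the D♭3 string (open MIDI 49), that pitch is 70 − 49 = fret 21.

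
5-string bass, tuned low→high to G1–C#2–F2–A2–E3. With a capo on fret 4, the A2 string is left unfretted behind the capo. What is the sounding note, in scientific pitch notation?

C#3

The capo raises the open A2 by 4 semitones to C#3; fretting 0 more gives A2 + 4 + 0 = A2 + 4 semitones = C#3.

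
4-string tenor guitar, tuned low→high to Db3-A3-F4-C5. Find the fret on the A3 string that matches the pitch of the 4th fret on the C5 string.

C5 at fret 4 is C5 + 4 semitones = E5.
The open A3 string is 15 semitones below the open C5, so the same pitch on the A3 string lies at fret 4 + 15 = 19.

19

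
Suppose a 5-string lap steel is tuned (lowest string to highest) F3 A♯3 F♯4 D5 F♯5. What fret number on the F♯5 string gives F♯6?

12

F♯6 is 12 semitones above the open F♯5 (F#–G–G#–A–…–E–F–F#), so it sits at fret 12.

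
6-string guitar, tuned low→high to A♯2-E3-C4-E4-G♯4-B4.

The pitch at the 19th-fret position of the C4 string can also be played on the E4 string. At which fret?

15

C4 at fret 19 is C4 + 19 semitones = G5.
The open E4 string is 4 semitones above the open C4, so the same pitch on the E4 string lies at fret 19 − 4 = 15.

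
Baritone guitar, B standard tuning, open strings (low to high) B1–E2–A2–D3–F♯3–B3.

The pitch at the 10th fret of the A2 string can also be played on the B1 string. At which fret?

20

A2 at fret 10 is A2 + 10 semitones = G3.
The open B1 string is 10 semitones below the open A2, so the same pitch on the B1 string lies at fret 10 + 10 = 20.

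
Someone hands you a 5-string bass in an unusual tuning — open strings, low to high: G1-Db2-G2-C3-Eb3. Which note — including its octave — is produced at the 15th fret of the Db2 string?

The open Db2 string plus 15 semitones: Db–D–Eb–E–…–D–Eb–E.
The walk passes from B into C once, so the octave number goes from 2 to 3.

E3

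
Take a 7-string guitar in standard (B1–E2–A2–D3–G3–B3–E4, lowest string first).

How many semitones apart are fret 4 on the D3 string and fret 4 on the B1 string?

D3 at fret 4 → F#3 (MIDI 54); B1 at fret 4 → D#2 (MIDI 39).
54 − 39 = 15, so the two pitches are 15 semitones apart, with F#3 the higher.

15 semitones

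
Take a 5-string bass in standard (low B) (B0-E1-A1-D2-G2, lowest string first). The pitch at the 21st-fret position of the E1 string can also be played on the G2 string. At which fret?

6

E1 at fret 21 is E1 + 21 semitones = C#3.
The open G2 string is 15 semitones above the open E1, so the same pitch on the G2 string lies at fret 21 − 15 = 6.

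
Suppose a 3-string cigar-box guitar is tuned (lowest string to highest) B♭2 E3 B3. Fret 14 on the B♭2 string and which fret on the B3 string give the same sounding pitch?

1

Fret 14 on B♭2 is MIDI 46 + 14 = 60 (C4). On the B3 string (open MIDI 59), that pitch is 60 − 59 = fret 1.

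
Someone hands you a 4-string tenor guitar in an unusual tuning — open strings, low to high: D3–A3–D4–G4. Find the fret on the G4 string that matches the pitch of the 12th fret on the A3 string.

Fret 12 on A3 is MIDI 57 + 12 = 69 (A4). On the G4 string (open MIDI 67), that pitch is 69 − 67 = fret 2.

2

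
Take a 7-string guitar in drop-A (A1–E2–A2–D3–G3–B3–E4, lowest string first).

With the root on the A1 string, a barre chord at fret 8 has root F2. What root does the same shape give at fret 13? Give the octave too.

Moving from fret 8 to fret 13 shifts the root by 5 semitones.
F2 up 5 semitones is A#2.

A#2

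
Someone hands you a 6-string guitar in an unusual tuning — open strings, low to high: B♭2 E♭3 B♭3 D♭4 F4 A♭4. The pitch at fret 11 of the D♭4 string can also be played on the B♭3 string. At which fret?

D♭4 at fret 11 is D♭4 + 11 semitones = C5.
The open B♭3 string is 3 semitones below the open D♭4, so the same pitch on the B♭3 string lies at fret 11 + 3 = 14.

14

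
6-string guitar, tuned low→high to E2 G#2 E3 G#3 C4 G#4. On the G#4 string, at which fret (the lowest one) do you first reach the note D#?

7

From G#4, count semitones up the chromatic scale until reaching D#: G#–A–A#–B–C–C#–D–D# — 7 steps.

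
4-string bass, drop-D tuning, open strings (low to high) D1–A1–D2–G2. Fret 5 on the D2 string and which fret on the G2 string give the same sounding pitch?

0

D2 at fret 5 is D2 + 5 semitones = G2.
The open G2 string is 5 semitones above the open D2, so the same pitch on the G2 string lies at fret 5 − 5 = 0.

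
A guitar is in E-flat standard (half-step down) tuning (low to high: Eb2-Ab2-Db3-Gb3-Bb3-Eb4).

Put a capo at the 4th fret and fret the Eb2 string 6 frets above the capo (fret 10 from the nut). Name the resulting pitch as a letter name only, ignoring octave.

The capo raises the open Eb2 by 4 semitones to G2; fretting 6 more gives Eb2 + 4 + 6 = Eb2 + 10 semitones, landing on Db.

Db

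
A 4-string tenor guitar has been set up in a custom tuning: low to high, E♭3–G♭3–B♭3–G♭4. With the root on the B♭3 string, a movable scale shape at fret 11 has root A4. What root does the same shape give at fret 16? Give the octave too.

Moving from fret 11 to fret 16 shifts the root by 5 semitones.
A4 up 5 semitones is D5.

D5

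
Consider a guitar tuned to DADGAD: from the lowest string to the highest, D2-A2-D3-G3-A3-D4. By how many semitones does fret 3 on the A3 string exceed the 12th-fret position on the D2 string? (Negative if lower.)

A3 at fret 3 → C4 (MIDI 60); D2 at fret 12 → D3 (MIDI 50).
60 − 50 = 10, so the two pitches are 10 semitones apart.

10 semitones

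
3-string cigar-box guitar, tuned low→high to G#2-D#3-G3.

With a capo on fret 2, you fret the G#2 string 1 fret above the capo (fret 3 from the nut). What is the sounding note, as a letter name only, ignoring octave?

The capo raises the open G#2 by 2 semitones to A#2; fretting 1 more gives G#2 + 2 + 1 = G#2 + 3 semitones, landing on B.

B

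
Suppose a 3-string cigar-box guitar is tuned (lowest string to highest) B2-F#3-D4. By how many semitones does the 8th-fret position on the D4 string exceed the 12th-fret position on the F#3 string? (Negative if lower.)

4 semitones

D4 at fret 8 → A#4 (MIDI 70); F#3 at fret 12 → F#4 (MIDI 66).
70 − 66 = 4, so the two pitches are 4 semitones apart.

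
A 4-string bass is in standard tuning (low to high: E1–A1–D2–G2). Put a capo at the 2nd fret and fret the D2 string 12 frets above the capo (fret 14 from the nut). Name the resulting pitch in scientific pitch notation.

The capo raises the open D2 by 2 semitones to E2; fretting 12 more gives D2 + 2 + 12 = D2 + 14 semitones = E3.

E3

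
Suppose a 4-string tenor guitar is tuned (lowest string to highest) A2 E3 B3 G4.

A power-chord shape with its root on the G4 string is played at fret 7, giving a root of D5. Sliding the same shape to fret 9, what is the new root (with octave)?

Moving from fret 7 to fret 9 shifts the root by 2 semitones.
D5 up 2 semitones is E5.

E5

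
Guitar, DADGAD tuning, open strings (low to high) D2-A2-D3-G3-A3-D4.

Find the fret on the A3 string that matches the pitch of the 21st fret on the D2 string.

D2 at fret 21 is D2 + 21 semitones = B3.
The open A3 string is 19 semitones above the open D2, so the same pitch on the A3 string lies at fret 21 − 19 = 2.

2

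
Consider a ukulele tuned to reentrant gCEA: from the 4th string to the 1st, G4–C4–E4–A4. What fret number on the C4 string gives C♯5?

C♯5 is 13 semitones above the open C4 (C–C#–D–D#–…–B–C–C#), so it sits at fret 13.

13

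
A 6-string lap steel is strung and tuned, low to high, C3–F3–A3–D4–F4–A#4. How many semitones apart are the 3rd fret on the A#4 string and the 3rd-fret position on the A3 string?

13 semitones

A#4 at fret 3 → C#5 (MIDI 73); A3 at fret 3 → C4 (MIDI 60).
73 − 60 = 13, so the two pitches are 13 semitones apart, with C#5 the higher.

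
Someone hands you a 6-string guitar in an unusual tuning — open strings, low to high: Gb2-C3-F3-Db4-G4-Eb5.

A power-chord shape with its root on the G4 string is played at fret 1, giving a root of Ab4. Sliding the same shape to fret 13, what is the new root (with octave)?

Ab5

Moving from fret 1 to fret 13 shifts the root by 12 semitones.
Ab4 up 12 semitones is Ab5.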